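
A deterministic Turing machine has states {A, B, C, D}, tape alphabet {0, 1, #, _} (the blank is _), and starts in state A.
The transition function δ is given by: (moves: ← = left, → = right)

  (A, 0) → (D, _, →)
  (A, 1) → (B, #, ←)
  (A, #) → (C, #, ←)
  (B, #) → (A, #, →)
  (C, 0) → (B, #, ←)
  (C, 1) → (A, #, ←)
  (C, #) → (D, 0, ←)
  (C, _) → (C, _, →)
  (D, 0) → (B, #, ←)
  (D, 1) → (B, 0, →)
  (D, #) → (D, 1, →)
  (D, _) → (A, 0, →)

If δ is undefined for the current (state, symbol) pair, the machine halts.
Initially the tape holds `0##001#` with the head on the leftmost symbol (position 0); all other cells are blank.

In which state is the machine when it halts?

B

A | [0]##001#   read 0 → write _, move →, go to D
D | _[#]#001#   read # → write 1, move →, go to D
D | _1[#]001#   read # → write 1, move →, go to D
D | _11[0]01#   read 0 → write #, move ←, go to B
B | _1[1]#01#
No transition is defined for (B, 1); M halts in state B.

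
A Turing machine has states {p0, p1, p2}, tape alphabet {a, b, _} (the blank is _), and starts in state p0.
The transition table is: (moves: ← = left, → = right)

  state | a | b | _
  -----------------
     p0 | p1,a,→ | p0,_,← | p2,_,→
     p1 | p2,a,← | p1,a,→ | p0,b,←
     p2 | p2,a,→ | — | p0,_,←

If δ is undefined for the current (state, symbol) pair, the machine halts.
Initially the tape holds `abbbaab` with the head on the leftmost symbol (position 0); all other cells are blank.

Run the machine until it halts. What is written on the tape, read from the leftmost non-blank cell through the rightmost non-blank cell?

aaaaaab

p0 | [a]bbbaab   read a → write a, move →, go to p1
p1 | a[b]bbaab   read b → write a, move →, go to p1
p1 | aa[b]baab   read b → write a, move →, go to p1
p1 | aaa[b]aab   read b → write a, move →, go to p1
p1 | aaaa[a]ab   read a → write a, move ←, go to p2
p2 | aaa[a]aab   read a → write a, move →, go to p2
p2 | aaaa[a]ab   read a → write a, move →, go to p2
p2 | aaaaa[a]b   read a → write a, move →, go to p2
p2 | aaaaaa[b]
The non-blank tape span at halt is aaaaaab.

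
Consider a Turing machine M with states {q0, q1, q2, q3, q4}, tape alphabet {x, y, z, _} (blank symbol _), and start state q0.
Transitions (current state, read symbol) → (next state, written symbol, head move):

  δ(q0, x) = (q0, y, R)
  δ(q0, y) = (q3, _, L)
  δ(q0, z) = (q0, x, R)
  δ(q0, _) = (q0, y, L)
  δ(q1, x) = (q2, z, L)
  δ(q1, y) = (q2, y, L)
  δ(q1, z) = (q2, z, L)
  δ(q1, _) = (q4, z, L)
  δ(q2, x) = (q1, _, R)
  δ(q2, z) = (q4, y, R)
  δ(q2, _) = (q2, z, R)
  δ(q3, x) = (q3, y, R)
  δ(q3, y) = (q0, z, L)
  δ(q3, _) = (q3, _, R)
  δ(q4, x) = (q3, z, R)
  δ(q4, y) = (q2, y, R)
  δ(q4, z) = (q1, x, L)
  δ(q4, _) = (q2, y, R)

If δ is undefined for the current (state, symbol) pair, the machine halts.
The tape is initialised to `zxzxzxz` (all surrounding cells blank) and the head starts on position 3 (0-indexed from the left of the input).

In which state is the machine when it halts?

q3

state=q0 head=3 tape=zxz[x]zxz_   (q0,x)→(q0,y,R)
state=q0 head=4 tape=zxzy[z]xz_   (q0,z)→(q0,x,R)
state=q0 head=5 tape=zxzyx[x]z_   (q0,x)→(q0,y,R)
state=q0 head=6 tape=zxzyxy[z]_   (q0,z)→(q0,x,R)
state=q0 head=7 tape=zxzyxyx[_]   (q0,_)→(q0,y,L)
state=q0 head=6 tape=zxzyxy[x]y   (q0,x)→(q0,y,R)
state=q0 head=7 tape=zxzyxyy[y]   (q0,y)→(q3,_,L)
state=q3 head=6 tape=zxzyxy[y]_   (q3,y)→(q0,z,L)
state=q0 head=5 tape=zxzyx[y]z_   (q0,y)→(q3,_,L)
state=q3 head=4 tape=zxzy[x]_z_   (q3,x)→(q3,y,R)
state=q3 head=5 tape=zxzyy[_]z_   (q3,_)→(q3,_,R)
state=q3 head=6 tape=zxzyy_[z]_
No transition is defined for (q3, z); M halts in state q3.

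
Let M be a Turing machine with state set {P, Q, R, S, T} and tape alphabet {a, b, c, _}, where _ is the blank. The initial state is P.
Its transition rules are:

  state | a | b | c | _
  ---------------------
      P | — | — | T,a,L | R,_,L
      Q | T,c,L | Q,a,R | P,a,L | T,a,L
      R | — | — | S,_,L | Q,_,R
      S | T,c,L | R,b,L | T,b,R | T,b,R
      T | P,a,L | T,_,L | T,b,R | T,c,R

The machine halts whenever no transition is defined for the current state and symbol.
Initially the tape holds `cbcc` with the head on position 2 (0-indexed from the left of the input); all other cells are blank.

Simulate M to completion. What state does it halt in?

state=P head=2 tape=_cb[c]c   (P,c)→(T,a,L)
state=T head=1 tape=_c[b]ac   (T,b)→(T,_,L)
state=T head=0 tape=_[c]_ac   (T,c)→(T,b,R)
state=T head=1 tape=_b[_]ac   (T,_)→(T,c,R)
state=T head=2 tape=_bc[a]c   (T,a)→(P,a,L)
state=P head=1 tape=_b[c]ac   (P,c)→(T,a,L)
state=T head=0 tape=_[b]aac   (T,b)→(T,_,L)
state=T head=-1 tape=[_]_aac   (T,_)→(T,c,R)
state=T head=0 tape=c[_]aac   (T,_)→(T,c,R)
state=T head=1 tape=cc[a]ac   (T,a)→(P,a,L)
state=P head=0 tape=c[c]aac   (P,c)→(T,a,L)
state=T head=-1 tape=[c]aaac   (T,c)→(T,b,R)
state=T head=0 tape=b[a]aac   (T,a)→(P,a,L)
state=P head=-1 tape=[b]aaac
No transition is defined for (P, b); M halts in state P.

P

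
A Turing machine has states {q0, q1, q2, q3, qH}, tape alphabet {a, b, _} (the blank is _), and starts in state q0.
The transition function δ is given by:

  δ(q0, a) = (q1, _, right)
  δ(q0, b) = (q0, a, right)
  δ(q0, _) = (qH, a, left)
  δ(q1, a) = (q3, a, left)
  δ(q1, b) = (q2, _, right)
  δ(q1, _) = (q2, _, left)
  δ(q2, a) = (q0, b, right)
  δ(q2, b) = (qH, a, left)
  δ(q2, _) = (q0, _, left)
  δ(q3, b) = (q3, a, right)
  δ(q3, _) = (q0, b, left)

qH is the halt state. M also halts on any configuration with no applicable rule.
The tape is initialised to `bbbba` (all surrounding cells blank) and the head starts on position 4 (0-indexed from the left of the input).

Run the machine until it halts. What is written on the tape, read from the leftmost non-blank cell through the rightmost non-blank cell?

bbbaa

state=q0 head=4 tape=bbbb[a]_   (q0,a)→(q1,_,right)
state=q1 head=5 tape=bbbb_[_]   (q1,_)→(q2,_,left)
state=q2 head=4 tape=bbbb[_]_   (q2,_)→(q0,_,left)
state=q0 head=3 tape=bbb[b]__   (q0,b)→(q0,a,right)
state=q0 head=4 tape=bbba[_]_   (q0,_)→(qH,a,left)
state=qH head=3 tape=bbb[a]a_
The non-blank tape span at halt is bbbaa.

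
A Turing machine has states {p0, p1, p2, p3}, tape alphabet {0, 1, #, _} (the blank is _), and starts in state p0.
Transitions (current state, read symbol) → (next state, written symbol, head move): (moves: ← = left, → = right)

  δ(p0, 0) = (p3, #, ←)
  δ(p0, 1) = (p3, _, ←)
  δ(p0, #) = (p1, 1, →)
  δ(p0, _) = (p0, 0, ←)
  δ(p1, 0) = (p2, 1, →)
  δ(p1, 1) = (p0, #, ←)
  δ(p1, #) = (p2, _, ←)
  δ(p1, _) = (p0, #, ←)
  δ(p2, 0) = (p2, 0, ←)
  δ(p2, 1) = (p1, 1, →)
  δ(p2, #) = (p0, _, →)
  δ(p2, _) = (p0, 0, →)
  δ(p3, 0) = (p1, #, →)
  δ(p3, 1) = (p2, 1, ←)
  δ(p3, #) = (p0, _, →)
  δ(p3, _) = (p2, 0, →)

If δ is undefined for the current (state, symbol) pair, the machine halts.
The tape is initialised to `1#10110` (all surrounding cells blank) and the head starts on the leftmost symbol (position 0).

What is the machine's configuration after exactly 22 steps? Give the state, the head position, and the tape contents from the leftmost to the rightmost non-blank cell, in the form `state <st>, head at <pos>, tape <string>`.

p0 | __[1]#10110   read 1 → write _, move ←, go to p3
p3 | _[_]_#10110   read _ → write 0, move →, go to p2
p2 | _0[_]#10110   read _ → write 0, move →, go to p0
p0 | _00[#]10110   read # → write 1, move →, go to p1
p1 | _001[1]0110   read 1 → write #, move ←, go to p0
p0 | _00[1]#0110   read 1 → write _, move ←, go to p3
p3 | _0[0]_#0110   read 0 → write #, move →, go to p1
p1 | _0#[_]#0110   read _ → write #, move ←, go to p0
p0 | _0[#]##0110   read # → write 1, move →, go to p1
p1 | _01[#]#0110   read # → write _, move ←, go to p2
p2 | _0[1]_#0110   read 1 → write 1, move →, go to p1
p1 | _01[_]#0110   read _ → write #, move ←, go to p0
p0 | _0[1]##0110   read 1 → write _, move ←, go to p3
p3 | _[0]_##0110   read 0 → write #, move →, go to p1
p1 | _#[_]##0110   read _ → write #, move ←, go to p0
p0 | _[#]###0110   read # → write 1, move →, go to p1
p1 | _1[#]##0110   read # → write _, move ←, go to p2
p2 | _[1]_##0110   read 1 → write 1, move →, go to p1
p1 | _1[_]##0110   read _ → write #, move ←, go to p0
p0 | _[1]###0110   read 1 → write _, move ←, go to p3
p3 | [_]_###0110   read _ → write 0, move →, go to p2
p2 | 0[_]###0110   read _ → write 0, move →, go to p0
p0 | 00[#]##0110
After 22 steps: state p0, head at 0, tape 00###0110.

state p0, head at 0, tape 00###0110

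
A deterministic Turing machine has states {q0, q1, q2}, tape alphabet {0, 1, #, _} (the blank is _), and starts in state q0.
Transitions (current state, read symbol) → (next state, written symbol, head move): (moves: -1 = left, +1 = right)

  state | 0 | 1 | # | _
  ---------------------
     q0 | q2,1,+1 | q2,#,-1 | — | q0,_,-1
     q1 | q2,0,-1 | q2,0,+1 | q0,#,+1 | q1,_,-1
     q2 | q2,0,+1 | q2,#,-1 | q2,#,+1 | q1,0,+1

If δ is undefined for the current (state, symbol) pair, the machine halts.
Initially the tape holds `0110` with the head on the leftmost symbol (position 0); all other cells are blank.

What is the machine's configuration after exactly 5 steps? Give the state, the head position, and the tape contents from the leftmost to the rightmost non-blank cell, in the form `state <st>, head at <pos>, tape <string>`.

state q0, head at 1, tape 0##10

q0 | _[0]110   read 0 → write 1, move +1, go to q2
q2 | _1[1]10   read 1 → write #, move -1, go to q2
q2 | _[1]#10   read 1 → write #, move -1, go to q2
q2 | [_]##10   read _ → write 0, move +1, go to q1
q1 | 0[#]#10   read # → write #, move +1, go to q0
q0 | 0#[#]10
After 5 steps: state q0, head at 1, tape 0##10.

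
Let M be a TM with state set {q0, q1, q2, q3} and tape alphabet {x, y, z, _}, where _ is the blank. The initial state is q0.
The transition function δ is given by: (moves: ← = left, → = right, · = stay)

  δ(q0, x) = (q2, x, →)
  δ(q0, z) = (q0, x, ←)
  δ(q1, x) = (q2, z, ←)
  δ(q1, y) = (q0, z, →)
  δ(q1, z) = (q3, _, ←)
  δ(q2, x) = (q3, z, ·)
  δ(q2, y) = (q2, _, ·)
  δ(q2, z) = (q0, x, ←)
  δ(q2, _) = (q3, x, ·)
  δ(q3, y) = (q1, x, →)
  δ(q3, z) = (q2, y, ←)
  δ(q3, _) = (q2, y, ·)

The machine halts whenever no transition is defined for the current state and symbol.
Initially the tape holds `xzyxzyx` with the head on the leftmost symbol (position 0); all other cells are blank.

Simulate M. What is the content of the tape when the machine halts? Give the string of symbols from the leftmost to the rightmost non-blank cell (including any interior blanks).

xyyyxzyx

q0 | _[x]zyxzyx   read x → write x, move →, go to q2
q2 | _x[z]yxzyx   read z → write x, move ←, go to q0
q0 | _[x]xyxzyx   read x → write x, move →, go to q2
q2 | _x[x]yxzyx   read x → write z, move ·, go to q3
q3 | _x[z]yxzyx   read z → write y, move ←, go to q2
q2 | _[x]yyxzyx   read x → write z, move ·, go to q3
q3 | _[z]yyxzyx   read z → write y, move ←, go to q2
q2 | [_]yyyxzyx   read _ → write x, move ·, go to q3
q3 | [x]yyyxzyx
The non-blank tape span at halt is xyyyxzyx.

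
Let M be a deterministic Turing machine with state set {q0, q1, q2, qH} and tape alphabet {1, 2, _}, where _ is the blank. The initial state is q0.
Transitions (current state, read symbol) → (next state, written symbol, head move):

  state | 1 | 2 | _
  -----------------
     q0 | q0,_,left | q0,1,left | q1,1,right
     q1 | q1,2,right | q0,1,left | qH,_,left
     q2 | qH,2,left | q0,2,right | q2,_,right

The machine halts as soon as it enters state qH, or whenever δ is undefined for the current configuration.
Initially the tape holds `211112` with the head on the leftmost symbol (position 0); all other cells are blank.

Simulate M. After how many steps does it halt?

state=q0 head=0 tape=__[2]11112   (q0,2)→(q0,1,left)
state=q0 head=-1 tape=_[_]111112   (q0,_)→(q1,1,right)
state=q1 head=0 tape=_1[1]11112   (q1,1)→(q1,2,right)
state=q1 head=1 tape=_12[1]1112   (q1,1)→(q1,2,right)
state=q1 head=2 tape=_122[1]112   (q1,1)→(q1,2,right)
state=q1 head=3 tape=_1222[1]12   (q1,1)→(q1,2,right)
state=q1 head=4 tape=_12222[1]2   (q1,1)→(q1,2,right)
state=q1 head=5 tape=_122222[2]   (q1,2)→(q0,1,left)
state=q0 head=4 tape=_12222[2]1   (q0,2)→(q0,1,left)
state=q0 head=3 tape=_1222[2]11   (q0,2)→(q0,1,left)
state=q0 head=2 tape=_122[2]111   (q0,2)→(q0,1,left)
state=q0 head=1 tape=_12[2]1111   (q0,2)→(q0,1,left)
state=q0 head=0 tape=_1[2]11111   (q0,2)→(q0,1,left)
state=q0 head=-1 tape=_[1]111111   (q0,1)→(q0,_,left)
state=q0 head=-2 tape=[_]_111111   (q0,_)→(q1,1,right)
state=q1 head=-1 tape=1[_]111111   (q1,_)→(qH,_,left)
state=qH head=-2 tape=[1]_111111
M halts after 16 transitions.

16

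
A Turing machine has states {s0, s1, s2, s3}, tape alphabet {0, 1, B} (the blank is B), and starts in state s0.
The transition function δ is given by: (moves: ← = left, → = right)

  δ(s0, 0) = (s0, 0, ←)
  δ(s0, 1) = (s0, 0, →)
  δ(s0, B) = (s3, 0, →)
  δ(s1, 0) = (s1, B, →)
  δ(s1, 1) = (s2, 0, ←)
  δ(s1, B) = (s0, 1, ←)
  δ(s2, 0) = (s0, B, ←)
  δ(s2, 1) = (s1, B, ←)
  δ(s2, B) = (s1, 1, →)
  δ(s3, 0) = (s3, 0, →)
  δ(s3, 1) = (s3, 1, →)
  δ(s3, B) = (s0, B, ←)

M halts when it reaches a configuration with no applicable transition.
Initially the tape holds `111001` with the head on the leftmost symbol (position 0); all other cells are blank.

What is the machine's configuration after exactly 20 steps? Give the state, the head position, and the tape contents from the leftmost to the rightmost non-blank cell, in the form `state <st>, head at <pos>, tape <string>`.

state=s0 head=0 tape=B[1]11001BB   (s0,1)→(s0,0,→)
state=s0 head=1 tape=B0[1]1001BB   (s0,1)→(s0,0,→)
state=s0 head=2 tape=B00[1]001BB   (s0,1)→(s0,0,→)
state=s0 head=3 tape=B000[0]01BB   (s0,0)→(s0,0,←)
state=s0 head=2 tape=B00[0]001BB   (s0,0)→(s0,0,←)
state=s0 head=1 tape=B0[0]0001BB   (s0,0)→(s0,0,←)
state=s0 head=0 tape=B[0]00001BB   (s0,0)→(s0,0,←)
state=s0 head=-1 tape=[B]000001BB   (s0,B)→(s3,0,→)
state=s3 head=0 tape=0[0]00001BB   (s3,0)→(s3,0,→)
state=s3 head=1 tape=00[0]0001BB   (s3,0)→(s3,0,→)
state=s3 head=2 tape=000[0]001BB   (s3,0)→(s3,0,→)
state=s3 head=3 tape=0000[0]01BB   (s3,0)→(s3,0,→)
state=s3 head=4 tape=00000[0]1BB   (s3,0)→(s3,0,→)
state=s3 head=5 tape=000000[1]BB   (s3,1)→(s3,1,→)
state=s3 head=6 tape=0000001[B]B   (s3,B)→(s0,B,←)
state=s0 head=5 tape=000000[1]BB   (s0,1)→(s0,0,→)
state=s0 head=6 tape=0000000[B]B   (s0,B)→(s3,0,→)
state=s3 head=7 tape=00000000[B]   (s3,B)→(s0,B,←)
state=s0 head=6 tape=0000000[0]B   (s0,0)→(s0,0,←)
state=s0 head=5 tape=000000[0]0B   (s0,0)→(s0,0,←)
state=s0 head=4 tape=00000[0]00B
After 20 steps: state s0, head at 4, tape 00000000.

state s0, head at 4, tape 00000000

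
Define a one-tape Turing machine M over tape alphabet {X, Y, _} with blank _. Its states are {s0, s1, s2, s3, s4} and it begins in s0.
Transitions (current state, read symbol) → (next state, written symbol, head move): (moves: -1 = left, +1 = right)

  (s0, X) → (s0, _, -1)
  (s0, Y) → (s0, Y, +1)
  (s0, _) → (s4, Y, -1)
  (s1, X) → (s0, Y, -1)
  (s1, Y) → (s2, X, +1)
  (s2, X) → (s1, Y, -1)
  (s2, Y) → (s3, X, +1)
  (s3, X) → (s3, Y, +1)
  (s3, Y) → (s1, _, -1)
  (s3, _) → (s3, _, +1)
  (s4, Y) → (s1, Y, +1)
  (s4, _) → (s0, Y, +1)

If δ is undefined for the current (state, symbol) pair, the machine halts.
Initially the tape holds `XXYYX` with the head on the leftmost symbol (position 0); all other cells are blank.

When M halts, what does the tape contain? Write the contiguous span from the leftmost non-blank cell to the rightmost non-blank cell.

s0 | __[X]XYYX_   read X → write _, move -1, go to s0
s0 | _[_]_XYYX_   read _ → write Y, move -1, go to s4
s4 | [_]Y_XYYX_   read _ → write Y, move +1, go to s0
s0 | Y[Y]_XYYX_   read Y → write Y, move +1, go to s0
s0 | YY[_]XYYX_   read _ → write Y, move -1, go to s4
s4 | Y[Y]YXYYX_   read Y → write Y, move +1, go to s1
s1 | YY[Y]XYYX_   read Y → write X, move +1, go to s2
s2 | YYX[X]YYX_   read X → write Y, move -1, go to s1
s1 | YY[X]YYYX_   read X → write Y, move -1, go to s0
s0 | Y[Y]YYYYX_   read Y → write Y, move +1, go to s0
s0 | YY[Y]YYYX_   read Y → write Y, move +1, go to s0
s0 | YYY[Y]YYX_   read Y → write Y, move +1, go to s0
s0 | YYYY[Y]YX_   read Y → write Y, move +1, go to s0
s0 | YYYYY[Y]X_   read Y → write Y, move +1, go to s0
s0 | YYYYYY[X]_   read X → write _, move -1, go to s0
s0 | YYYYY[Y]__   read Y → write Y, move +1, go to s0
s0 | YYYYYY[_]_   read _ → write Y, move -1, go to s4
s4 | YYYYY[Y]Y_   read Y → write Y, move +1, go to s1
s1 | YYYYYY[Y]_   read Y → write X, move +1, go to s2
s2 | YYYYYYX[_]
The non-blank tape span at halt is YYYYYYX.

YYYYYYX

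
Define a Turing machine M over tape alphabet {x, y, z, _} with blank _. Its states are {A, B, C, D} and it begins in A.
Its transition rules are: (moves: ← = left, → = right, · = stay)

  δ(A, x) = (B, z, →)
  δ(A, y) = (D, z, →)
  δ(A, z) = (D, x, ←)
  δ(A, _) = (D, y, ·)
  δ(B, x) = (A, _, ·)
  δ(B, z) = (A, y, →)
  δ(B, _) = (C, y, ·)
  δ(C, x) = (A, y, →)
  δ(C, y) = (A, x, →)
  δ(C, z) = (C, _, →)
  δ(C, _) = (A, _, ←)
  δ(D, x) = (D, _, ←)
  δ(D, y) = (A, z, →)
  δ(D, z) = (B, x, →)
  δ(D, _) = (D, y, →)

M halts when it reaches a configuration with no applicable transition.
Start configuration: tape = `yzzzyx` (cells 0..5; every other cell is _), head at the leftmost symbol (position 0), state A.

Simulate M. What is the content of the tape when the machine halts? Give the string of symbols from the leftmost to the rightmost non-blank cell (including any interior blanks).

A | [y]zzzyx   read y → write z, move →, go to D
D | z[z]zzyx   read z → write x, move →, go to B
B | zx[z]zyx   read z → write y, move →, go to A
A | zxy[z]yx   read z → write x, move ←, go to D
D | zx[y]xyx   read y → write z, move →, go to A
A | zxz[x]yx   read x → write z, move →, go to B
B | zxzz[y]x
The non-blank tape span at halt is zxzzyx.

zxzzyx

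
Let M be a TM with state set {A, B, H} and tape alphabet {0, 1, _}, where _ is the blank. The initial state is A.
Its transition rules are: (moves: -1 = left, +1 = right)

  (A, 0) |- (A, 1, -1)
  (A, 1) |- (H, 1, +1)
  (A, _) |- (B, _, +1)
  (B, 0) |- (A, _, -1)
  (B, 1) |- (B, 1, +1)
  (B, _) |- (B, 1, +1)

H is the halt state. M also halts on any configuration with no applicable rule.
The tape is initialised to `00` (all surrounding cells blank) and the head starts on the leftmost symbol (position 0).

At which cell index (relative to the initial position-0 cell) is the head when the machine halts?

1

state=A head=0 tape=_[0]0   (A,0)→(A,1,-1)
state=A head=-1 tape=[_]10   (A,_)→(B,_,+1)
state=B head=0 tape=_[1]0   (B,1)→(B,1,+1)
state=B head=1 tape=_1[0]   (B,0)→(A,_,-1)
state=A head=0 tape=_[1]_   (A,1)→(H,1,+1)
state=H head=1 tape=_1[_]
At halt the head is at cell 1.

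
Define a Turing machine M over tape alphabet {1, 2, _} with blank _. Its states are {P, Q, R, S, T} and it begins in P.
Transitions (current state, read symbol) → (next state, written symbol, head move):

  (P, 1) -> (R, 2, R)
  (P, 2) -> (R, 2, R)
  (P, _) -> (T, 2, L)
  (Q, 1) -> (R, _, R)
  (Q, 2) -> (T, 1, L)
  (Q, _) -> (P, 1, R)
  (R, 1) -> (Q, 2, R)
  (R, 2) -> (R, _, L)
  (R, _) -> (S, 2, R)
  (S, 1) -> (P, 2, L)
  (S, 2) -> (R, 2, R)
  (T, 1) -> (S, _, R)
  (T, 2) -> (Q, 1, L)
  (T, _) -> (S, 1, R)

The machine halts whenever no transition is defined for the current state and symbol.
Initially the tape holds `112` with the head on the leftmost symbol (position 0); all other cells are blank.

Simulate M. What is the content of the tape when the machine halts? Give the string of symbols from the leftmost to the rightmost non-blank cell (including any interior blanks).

2__11

P | __[1]12   read 1 → write 2, move R, go to R
R | __2[1]2   read 1 → write 2, move R, go to Q
Q | __22[2]   read 2 → write 1, move L, go to T
T | __2[2]1   read 2 → write 1, move L, go to Q
Q | __[2]11   read 2 → write 1, move L, go to T
T | _[_]111   read _ → write 1, move R, go to S
S | _1[1]11   read 1 → write 2, move L, go to P
P | _[1]211   read 1 → write 2, move R, go to R
R | _2[2]11   read 2 → write _, move L, go to R
R | _[2]_11   read 2 → write _, move L, go to R
R | [_]__11   read _ → write 2, move R, go to S
S | 2[_]_11
The non-blank tape span at halt is 2__11.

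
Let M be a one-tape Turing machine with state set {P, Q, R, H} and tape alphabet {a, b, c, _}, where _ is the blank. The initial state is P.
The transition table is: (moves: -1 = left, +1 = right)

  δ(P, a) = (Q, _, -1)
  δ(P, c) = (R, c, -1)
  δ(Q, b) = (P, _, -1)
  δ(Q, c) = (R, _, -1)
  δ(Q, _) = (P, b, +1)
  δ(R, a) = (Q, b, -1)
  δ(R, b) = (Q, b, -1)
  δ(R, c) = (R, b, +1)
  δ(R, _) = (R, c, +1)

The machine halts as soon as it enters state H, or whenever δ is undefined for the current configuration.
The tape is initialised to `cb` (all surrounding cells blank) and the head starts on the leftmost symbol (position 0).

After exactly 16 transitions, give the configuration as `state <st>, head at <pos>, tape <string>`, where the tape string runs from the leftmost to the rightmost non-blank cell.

state=P head=0 tape=___[c]b   (P,c)→(R,c,-1)
state=R head=-1 tape=__[_]cb   (R,_)→(R,c,+1)
state=R head=0 tape=__c[c]b   (R,c)→(R,b,+1)
state=R head=1 tape=__cb[b]   (R,b)→(Q,b,-1)
state=Q head=0 tape=__c[b]b   (Q,b)→(P,_,-1)
state=P head=-1 tape=__[c]_b   (P,c)→(R,c,-1)
state=R head=-2 tape=_[_]c_b   (R,_)→(R,c,+1)
state=R head=-1 tape=_c[c]_b   (R,c)→(R,b,+1)
state=R head=0 tape=_cb[_]b   (R,_)→(R,c,+1)
state=R head=1 tape=_cbc[b]   (R,b)→(Q,b,-1)
state=Q head=0 tape=_cb[c]b   (Q,c)→(R,_,-1)
state=R head=-1 tape=_c[b]_b   (R,b)→(Q,b,-1)
state=Q head=-2 tape=_[c]b_b   (Q,c)→(R,_,-1)
state=R head=-3 tape=[_]_b_b   (R,_)→(R,c,+1)
state=R head=-2 tape=c[_]b_b   (R,_)→(R,c,+1)
state=R head=-1 tape=cc[b]_b   (R,b)→(Q,b,-1)
state=Q head=-2 tape=c[c]b_b
After 16 steps: state Q, head at -2, tape ccb_b.

state Q, head at -2, tape ccb_b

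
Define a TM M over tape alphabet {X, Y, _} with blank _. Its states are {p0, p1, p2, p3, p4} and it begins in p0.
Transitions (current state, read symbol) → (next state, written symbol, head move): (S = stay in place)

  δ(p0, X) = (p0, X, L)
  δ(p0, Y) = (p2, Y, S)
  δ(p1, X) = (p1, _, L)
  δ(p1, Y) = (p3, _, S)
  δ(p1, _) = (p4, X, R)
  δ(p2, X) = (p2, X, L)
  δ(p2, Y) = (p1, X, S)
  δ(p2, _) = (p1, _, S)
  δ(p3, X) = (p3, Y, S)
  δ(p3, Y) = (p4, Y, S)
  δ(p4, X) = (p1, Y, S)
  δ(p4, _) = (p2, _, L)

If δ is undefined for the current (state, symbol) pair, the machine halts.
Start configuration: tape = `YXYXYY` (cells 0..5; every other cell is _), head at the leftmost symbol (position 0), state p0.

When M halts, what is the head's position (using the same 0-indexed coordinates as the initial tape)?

state=p0 head=0 tape=__[Y]XYXYY   (p0,Y)→(p2,Y,S)
state=p2 head=0 tape=__[Y]XYXYY   (p2,Y)→(p1,X,S)
state=p1 head=0 tape=__[X]XYXYY   (p1,X)→(p1,_,L)
state=p1 head=-1 tape=_[_]_XYXYY   (p1,_)→(p4,X,R)
state=p4 head=0 tape=_X[_]XYXYY   (p4,_)→(p2,_,L)
state=p2 head=-1 tape=_[X]_XYXYY   (p2,X)→(p2,X,L)
state=p2 head=-2 tape=[_]X_XYXYY   (p2,_)→(p1,_,S)
state=p1 head=-2 tape=[_]X_XYXYY   (p1,_)→(p4,X,R)
state=p4 head=-1 tape=X[X]_XYXYY   (p4,X)→(p1,Y,S)
state=p1 head=-1 tape=X[Y]_XYXYY   (p1,Y)→(p3,_,S)
state=p3 head=-1 tape=X[_]_XYXYY
At halt the head is at cell -1.

-1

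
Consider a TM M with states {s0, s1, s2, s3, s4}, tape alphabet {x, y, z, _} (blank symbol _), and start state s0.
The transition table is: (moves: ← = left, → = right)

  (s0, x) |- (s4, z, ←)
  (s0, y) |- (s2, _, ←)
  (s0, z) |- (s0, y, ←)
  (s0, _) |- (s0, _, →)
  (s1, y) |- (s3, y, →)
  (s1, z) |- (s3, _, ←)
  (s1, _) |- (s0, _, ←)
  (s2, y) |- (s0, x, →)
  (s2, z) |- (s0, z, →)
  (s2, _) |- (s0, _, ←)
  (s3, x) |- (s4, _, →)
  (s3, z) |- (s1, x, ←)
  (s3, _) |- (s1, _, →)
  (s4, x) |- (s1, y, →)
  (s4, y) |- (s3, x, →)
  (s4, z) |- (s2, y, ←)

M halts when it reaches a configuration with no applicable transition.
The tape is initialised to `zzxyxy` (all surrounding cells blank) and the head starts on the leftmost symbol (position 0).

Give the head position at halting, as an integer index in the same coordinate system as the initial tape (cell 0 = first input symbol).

1

s0 | __[z]zxyxy   read z → write y, move ←, go to s0
s0 | _[_]yzxyxy   read _ → write _, move →, go to s0
s0 | __[y]zxyxy   read y → write _, move ←, go to s2
s2 | _[_]_zxyxy   read _ → write _, move ←, go to s0
s0 | [_]__zxyxy   read _ → write _, move →, go to s0
s0 | _[_]_zxyxy   read _ → write _, move →, go to s0
s0 | __[_]zxyxy   read _ → write _, move →, go to s0
s0 | ___[z]xyxy   read z → write y, move ←, go to s0
s0 | __[_]yxyxy   read _ → write _, move →, go to s0
s0 | ___[y]xyxy   read y → write _, move ←, go to s2
s2 | __[_]_xyxy   read _ → write _, move ←, go to s0
s0 | _[_]__xyxy   read _ → write _, move →, go to s0
s0 | __[_]_xyxy   read _ → write _, move →, go to s0
s0 | ___[_]xyxy   read _ → write _, move →, go to s0
s0 | ____[x]yxy   read x → write z, move ←, go to s4
s4 | ___[_]zyxy
At halt the head is at cell 1.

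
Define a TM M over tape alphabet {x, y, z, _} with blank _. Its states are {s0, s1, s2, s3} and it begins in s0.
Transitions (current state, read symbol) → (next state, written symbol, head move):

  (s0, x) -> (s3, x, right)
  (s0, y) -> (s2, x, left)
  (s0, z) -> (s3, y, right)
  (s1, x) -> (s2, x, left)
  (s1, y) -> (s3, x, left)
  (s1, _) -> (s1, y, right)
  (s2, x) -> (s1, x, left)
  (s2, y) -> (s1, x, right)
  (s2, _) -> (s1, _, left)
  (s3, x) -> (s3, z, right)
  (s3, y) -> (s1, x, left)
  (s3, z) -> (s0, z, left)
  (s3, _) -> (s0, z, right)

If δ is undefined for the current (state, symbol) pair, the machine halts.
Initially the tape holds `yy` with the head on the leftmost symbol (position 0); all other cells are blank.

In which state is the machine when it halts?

s1

state=s0 head=0 tape=___[y]y   (s0,y)→(s2,x,left)
state=s2 head=-1 tape=__[_]xy   (s2,_)→(s1,_,left)
state=s1 head=-2 tape=_[_]_xy   (s1,_)→(s1,y,right)
state=s1 head=-1 tape=_y[_]xy   (s1,_)→(s1,y,right)
state=s1 head=0 tape=_yy[x]y   (s1,x)→(s2,x,left)
state=s2 head=-1 tape=_y[y]xy   (s2,y)→(s1,x,right)
state=s1 head=0 tape=_yx[x]y   (s1,x)→(s2,x,left)
state=s2 head=-1 tape=_y[x]xy   (s2,x)→(s1,x,left)
state=s1 head=-2 tape=_[y]xxy   (s1,y)→(s3,x,left)
state=s3 head=-3 tape=[_]xxxy   (s3,_)→(s0,z,right)
state=s0 head=-2 tape=z[x]xxy   (s0,x)→(s3,x,right)
state=s3 head=-1 tape=zx[x]xy   (s3,x)→(s3,z,right)
state=s3 head=0 tape=zxz[x]y   (s3,x)→(s3,z,right)
state=s3 head=1 tape=zxzz[y]   (s3,y)→(s1,x,left)
state=s1 head=0 tape=zxz[z]x
No transition is defined for (s1, z); M halts in state s1.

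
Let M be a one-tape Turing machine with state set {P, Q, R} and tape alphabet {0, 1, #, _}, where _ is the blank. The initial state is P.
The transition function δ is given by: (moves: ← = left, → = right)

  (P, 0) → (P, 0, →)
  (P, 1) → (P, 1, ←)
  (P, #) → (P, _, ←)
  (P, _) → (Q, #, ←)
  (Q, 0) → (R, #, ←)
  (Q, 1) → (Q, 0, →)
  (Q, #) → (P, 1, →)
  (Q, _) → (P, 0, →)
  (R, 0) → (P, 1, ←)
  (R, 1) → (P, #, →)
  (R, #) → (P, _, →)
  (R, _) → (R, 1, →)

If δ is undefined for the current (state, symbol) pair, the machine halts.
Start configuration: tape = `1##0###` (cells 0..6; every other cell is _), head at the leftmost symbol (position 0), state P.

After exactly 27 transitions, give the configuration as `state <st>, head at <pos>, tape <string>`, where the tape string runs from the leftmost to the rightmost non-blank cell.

state P, head at -1, tape 0011##0###

state=P head=0 tape=___[1]##0###   (P,1)→(P,1,←)
state=P head=-1 tape=__[_]1##0###   (P,_)→(Q,#,←)
state=Q head=-2 tape=_[_]#1##0###   (Q,_)→(P,0,→)
state=P head=-1 tape=_0[#]1##0###   (P,#)→(P,_,←)
state=P head=-2 tape=_[0]_1##0###   (P,0)→(P,0,→)
state=P head=-1 tape=_0[_]1##0###   (P,_)→(Q,#,←)
state=Q head=-2 tape=_[0]#1##0###   (Q,0)→(R,#,←)
state=R head=-3 tape=[_]##1##0###   (R,_)→(R,1,→)
state=R head=-2 tape=1[#]#1##0###   (R,#)→(P,_,→)
state=P head=-1 tape=1_[#]1##0###   (P,#)→(P,_,←)
state=P head=-2 tape=1[_]_1##0###   (P,_)→(Q,#,←)
state=Q head=-3 tape=[1]#_1##0###   (Q,1)→(Q,0,→)
state=Q head=-2 tape=0[#]_1##0###   (Q,#)→(P,1,→)
state=P head=-1 tape=01[_]1##0###   (P,_)→(Q,#,←)
state=Q head=-2 tape=0[1]#1##0###   (Q,1)→(Q,0,→)
state=Q head=-1 tape=00[#]1##0###   (Q,#)→(P,1,→)
state=P head=0 tape=001[1]##0###   (P,1)→(P,1,←)
state=P head=-1 tape=00[1]1##0###   (P,1)→(P,1,←)
state=P head=-2 tape=0[0]11##0###   (P,0)→(P,0,→)
state=P head=-1 tape=00[1]1##0###   (P,1)→(P,1,←)
state=P head=-2 tape=0[0]11##0###   (P,0)→(P,0,→)
state=P head=-1 tape=00[1]1##0###   (P,1)→(P,1,←)
state=P head=-2 tape=0[0]11##0###   (P,0)→(P,0,→)
state=P head=-1 tape=00[1]1##0###   (P,1)→(P,1,←)
state=P head=-2 tape=0[0]11##0###   (P,0)→(P,0,→)
state=P head=-1 tape=00[1]1##0###   (P,1)→(P,1,←)
state=P head=-2 tape=0[0]11##0###   (P,0)→(P,0,→)
state=P head=-1 tape=00[1]1##0###
After 27 steps: state P, head at -1, tape 0011##0###.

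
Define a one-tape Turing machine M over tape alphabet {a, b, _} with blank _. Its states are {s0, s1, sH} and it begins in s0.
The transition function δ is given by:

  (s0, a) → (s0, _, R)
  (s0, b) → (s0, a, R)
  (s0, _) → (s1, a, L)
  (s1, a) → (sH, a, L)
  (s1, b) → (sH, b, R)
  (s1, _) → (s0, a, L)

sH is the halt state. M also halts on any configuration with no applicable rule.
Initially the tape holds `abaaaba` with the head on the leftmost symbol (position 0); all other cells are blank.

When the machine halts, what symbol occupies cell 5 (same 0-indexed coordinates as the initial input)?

s0 | [a]baaaba__   read a → write _, move R, go to s0
s0 | _[b]aaaba__   read b → write a, move R, go to s0
s0 | _a[a]aaba__   read a → write _, move R, go to s0
s0 | _a_[a]aba__   read a → write _, move R, go to s0
s0 | _a__[a]ba__   read a → write _, move R, go to s0
s0 | _a___[b]a__   read b → write a, move R, go to s0
s0 | _a___a[a]__   read a → write _, move R, go to s0
s0 | _a___a_[_]_   read _ → write a, move L, go to s1
s1 | _a___a[_]a_   read _ → write a, move L, go to s0
s0 | _a___[a]aa_   read a → write _, move R, go to s0
s0 | _a____[a]a_   read a → write _, move R, go to s0
s0 | _a_____[a]_   read a → write _, move R, go to s0
s0 | _a______[_]   read _ → write a, move L, go to s1
s1 | _a_____[_]a   read _ → write a, move L, go to s0
s0 | _a____[_]aa   read _ → write a, move L, go to s1
s1 | _a___[_]aaa   read _ → write a, move L, go to s0
s0 | _a__[_]aaaa   read _ → write a, move L, go to s1
s1 | _a_[_]aaaaa   read _ → write a, move L, go to s0
s0 | _a[_]aaaaaa   read _ → write a, move L, go to s1
s1 | _[a]aaaaaaa   read a → write a, move L, go to sH
sH | [_]aaaaaaaa
Cell 5 holds a when M halts.

a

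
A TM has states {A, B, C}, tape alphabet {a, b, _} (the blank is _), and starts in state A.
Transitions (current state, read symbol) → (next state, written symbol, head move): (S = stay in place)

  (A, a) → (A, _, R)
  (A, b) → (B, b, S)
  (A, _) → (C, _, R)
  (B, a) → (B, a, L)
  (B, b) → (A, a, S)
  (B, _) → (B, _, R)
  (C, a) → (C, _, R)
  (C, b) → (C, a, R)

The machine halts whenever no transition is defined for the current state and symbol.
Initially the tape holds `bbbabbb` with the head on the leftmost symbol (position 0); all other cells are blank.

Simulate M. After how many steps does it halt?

state=A head=0 tape=[b]bbabbb__   (A,b)→(B,b,S)
state=B head=0 tape=[b]bbabbb__   (B,b)→(A,a,S)
state=A head=0 tape=[a]bbabbb__   (A,a)→(A,_,R)
state=A head=1 tape=_[b]babbb__   (A,b)→(B,b,S)
state=B head=1 tape=_[b]babbb__   (B,b)→(A,a,S)
state=A head=1 tape=_[a]babbb__   (A,a)→(A,_,R)
state=A head=2 tape=__[b]abbb__   (A,b)→(B,b,S)
state=B head=2 tape=__[b]abbb__   (B,b)→(A,a,S)
state=A head=2 tape=__[a]abbb__   (A,a)→(A,_,R)
state=A head=3 tape=___[a]bbb__   (A,a)→(A,_,R)
state=A head=4 tape=____[b]bb__   (A,b)→(B,b,S)
state=B head=4 tape=____[b]bb__   (B,b)→(A,a,S)
state=A head=4 tape=____[a]bb__   (A,a)→(A,_,R)
state=A head=5 tape=_____[b]b__   (A,b)→(B,b,S)
state=B head=5 tape=_____[b]b__   (B,b)→(A,a,S)
state=A head=5 tape=_____[a]b__   (A,a)→(A,_,R)
state=A head=6 tape=______[b]__   (A,b)→(B,b,S)
state=B head=6 tape=______[b]__   (B,b)→(A,a,S)
state=A head=6 tape=______[a]__   (A,a)→(A,_,R)
state=A head=7 tape=_______[_]_   (A,_)→(C,_,R)
state=C head=8 tape=________[_]
M halts after 20 transitions.

20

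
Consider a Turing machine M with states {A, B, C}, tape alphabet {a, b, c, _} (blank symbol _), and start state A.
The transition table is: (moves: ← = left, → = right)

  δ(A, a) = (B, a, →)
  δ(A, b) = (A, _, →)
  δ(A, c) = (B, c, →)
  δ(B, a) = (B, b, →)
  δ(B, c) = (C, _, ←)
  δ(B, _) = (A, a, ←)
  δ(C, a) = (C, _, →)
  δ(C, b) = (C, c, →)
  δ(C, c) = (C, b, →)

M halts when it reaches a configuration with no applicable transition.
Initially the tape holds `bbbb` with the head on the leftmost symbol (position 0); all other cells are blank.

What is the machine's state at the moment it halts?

A

state=A head=0 tape=[b]bbb_   (A,b)→(A,_,→)
state=A head=1 tape=_[b]bb_   (A,b)→(A,_,→)
state=A head=2 tape=__[b]b_   (A,b)→(A,_,→)
state=A head=3 tape=___[b]_   (A,b)→(A,_,→)
state=A head=4 tape=____[_]
No transition is defined for (A, _); M halts in state A.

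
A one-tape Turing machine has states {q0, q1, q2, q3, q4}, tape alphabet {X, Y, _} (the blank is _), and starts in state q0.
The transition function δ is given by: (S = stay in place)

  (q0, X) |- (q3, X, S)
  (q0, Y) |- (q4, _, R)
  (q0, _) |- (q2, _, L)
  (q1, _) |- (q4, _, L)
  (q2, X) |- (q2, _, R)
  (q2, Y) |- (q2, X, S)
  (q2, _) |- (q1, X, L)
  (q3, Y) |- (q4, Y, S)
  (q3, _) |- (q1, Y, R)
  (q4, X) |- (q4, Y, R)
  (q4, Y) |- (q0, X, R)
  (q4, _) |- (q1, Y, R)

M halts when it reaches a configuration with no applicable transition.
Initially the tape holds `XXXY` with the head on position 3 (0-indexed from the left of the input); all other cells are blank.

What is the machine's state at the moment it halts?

q1

q0 | XXX[Y]__   read Y → write _, move R, go to q4
q4 | XXX_[_]_   read _ → write Y, move R, go to q1
q1 | XXX_Y[_]   read _ → write _, move L, go to q4
q4 | XXX_[Y]_   read Y → write X, move R, go to q0
q0 | XXX_X[_]   read _ → write _, move L, go to q2
q2 | XXX_[X]_   read X → write _, move R, go to q2
q2 | XXX__[_]   read _ → write X, move L, go to q1
q1 | XXX_[_]X   read _ → write _, move L, go to q4
q4 | XXX[_]_X   read _ → write Y, move R, go to q1
q1 | XXXY[_]X   read _ → write _, move L, go to q4
q4 | XXX[Y]_X   read Y → write X, move R, go to q0
q0 | XXXX[_]X   read _ → write _, move L, go to q2
q2 | XXX[X]_X   read X → write _, move R, go to q2
q2 | XXX_[_]X   read _ → write X, move L, go to q1
q1 | XXX[_]XX   read _ → write _, move L, go to q4
q4 | XX[X]_XX   read X → write Y, move R, go to q4
q4 | XXY[_]XX   read _ → write Y, move R, go to q1
q1 | XXYY[X]X
No transition is defined for (q1, X); M halts in state q1.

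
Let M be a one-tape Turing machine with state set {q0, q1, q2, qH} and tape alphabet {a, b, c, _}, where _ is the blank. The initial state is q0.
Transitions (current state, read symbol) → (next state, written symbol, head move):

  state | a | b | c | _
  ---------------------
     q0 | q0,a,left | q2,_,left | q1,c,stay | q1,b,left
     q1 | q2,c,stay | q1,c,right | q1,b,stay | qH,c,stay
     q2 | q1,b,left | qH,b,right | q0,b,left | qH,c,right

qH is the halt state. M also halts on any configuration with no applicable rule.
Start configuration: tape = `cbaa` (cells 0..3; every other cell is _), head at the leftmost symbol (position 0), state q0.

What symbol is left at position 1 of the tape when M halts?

c

state=q0 head=0 tape=[c]baa_   (q0,c)→(q1,c,stay)
state=q1 head=0 tape=[c]baa_   (q1,c)→(q1,b,stay)
state=q1 head=0 tape=[b]baa_   (q1,b)→(q1,c,right)
state=q1 head=1 tape=c[b]aa_   (q1,b)→(q1,c,right)
state=q1 head=2 tape=cc[a]a_   (q1,a)→(q2,c,stay)
state=q2 head=2 tape=cc[c]a_   (q2,c)→(q0,b,left)
state=q0 head=1 tape=c[c]ba_   (q0,c)→(q1,c,stay)
state=q1 head=1 tape=c[c]ba_   (q1,c)→(q1,b,stay)
state=q1 head=1 tape=c[b]ba_   (q1,b)→(q1,c,right)
state=q1 head=2 tape=cc[b]a_   (q1,b)→(q1,c,right)
state=q1 head=3 tape=ccc[a]_   (q1,a)→(q2,c,stay)
state=q2 head=3 tape=ccc[c]_   (q2,c)→(q0,b,left)
state=q0 head=2 tape=cc[c]b_   (q0,c)→(q1,c,stay)
state=q1 head=2 tape=cc[c]b_   (q1,c)→(q1,b,stay)
state=q1 head=2 tape=cc[b]b_   (q1,b)→(q1,c,right)
state=q1 head=3 tape=ccc[b]_   (q1,b)→(q1,c,right)
state=q1 head=4 tape=cccc[_]   (q1,_)→(qH,c,stay)
state=qH head=4 tape=cccc[c]
Cell 1 holds c when M halts.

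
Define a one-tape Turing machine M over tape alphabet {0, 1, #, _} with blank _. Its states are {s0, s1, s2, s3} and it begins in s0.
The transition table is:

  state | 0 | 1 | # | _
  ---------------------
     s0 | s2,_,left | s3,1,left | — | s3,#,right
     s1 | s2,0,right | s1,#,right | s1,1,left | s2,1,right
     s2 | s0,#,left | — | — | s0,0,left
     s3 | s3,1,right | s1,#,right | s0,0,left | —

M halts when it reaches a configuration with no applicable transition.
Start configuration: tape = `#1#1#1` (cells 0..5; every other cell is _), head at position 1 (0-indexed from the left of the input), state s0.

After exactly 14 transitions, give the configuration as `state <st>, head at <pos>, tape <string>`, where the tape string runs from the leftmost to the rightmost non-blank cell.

state s1, head at 1, tape ###1111

state=s0 head=1 tape=_#[1]#1#1   (s0,1)→(s3,1,left)
state=s3 head=0 tape=_[#]1#1#1   (s3,#)→(s0,0,left)
state=s0 head=-1 tape=[_]01#1#1   (s0,_)→(s3,#,right)
state=s3 head=0 tape=#[0]1#1#1   (s3,0)→(s3,1,right)
state=s3 head=1 tape=#1[1]#1#1   (s3,1)→(s1,#,right)
state=s1 head=2 tape=#1#[#]1#1   (s1,#)→(s1,1,left)
state=s1 head=1 tape=#1[#]11#1   (s1,#)→(s1,1,left)
state=s1 head=0 tape=#[1]111#1   (s1,1)→(s1,#,right)
state=s1 head=1 tape=##[1]11#1   (s1,1)→(s1,#,right)
state=s1 head=2 tape=###[1]1#1   (s1,1)→(s1,#,right)
state=s1 head=3 tape=####[1]#1   (s1,1)→(s1,#,right)
state=s1 head=4 tape=#####[#]1   (s1,#)→(s1,1,left)
state=s1 head=3 tape=####[#]11   (s1,#)→(s1,1,left)
state=s1 head=2 tape=###[#]111   (s1,#)→(s1,1,left)
state=s1 head=1 tape=##[#]1111
After 14 steps: state s1, head at 1, tape ###1111.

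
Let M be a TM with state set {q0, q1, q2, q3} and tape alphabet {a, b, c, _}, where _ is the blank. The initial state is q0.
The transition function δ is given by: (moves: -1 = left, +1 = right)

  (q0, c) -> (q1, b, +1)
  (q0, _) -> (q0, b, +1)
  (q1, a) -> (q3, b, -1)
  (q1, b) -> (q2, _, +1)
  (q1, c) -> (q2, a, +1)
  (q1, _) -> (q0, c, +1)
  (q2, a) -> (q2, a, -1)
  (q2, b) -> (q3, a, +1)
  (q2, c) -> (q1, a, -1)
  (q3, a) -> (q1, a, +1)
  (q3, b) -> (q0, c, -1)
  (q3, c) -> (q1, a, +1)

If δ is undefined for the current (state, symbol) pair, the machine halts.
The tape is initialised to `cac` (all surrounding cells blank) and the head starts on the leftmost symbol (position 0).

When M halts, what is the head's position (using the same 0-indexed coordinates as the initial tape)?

2

state=q0 head=0 tape=_[c]ac   (q0,c)→(q1,b,+1)
state=q1 head=1 tape=_b[a]c   (q1,a)→(q3,b,-1)
state=q3 head=0 tape=_[b]bc   (q3,b)→(q0,c,-1)
state=q0 head=-1 tape=[_]cbc   (q0,_)→(q0,b,+1)
state=q0 head=0 tape=b[c]bc   (q0,c)→(q1,b,+1)
state=q1 head=1 tape=bb[b]c   (q1,b)→(q2,_,+1)
state=q2 head=2 tape=bb_[c]   (q2,c)→(q1,a,-1)
state=q1 head=1 tape=bb[_]a   (q1,_)→(q0,c,+1)
state=q0 head=2 tape=bbc[a]
At halt the head is at cell 2.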